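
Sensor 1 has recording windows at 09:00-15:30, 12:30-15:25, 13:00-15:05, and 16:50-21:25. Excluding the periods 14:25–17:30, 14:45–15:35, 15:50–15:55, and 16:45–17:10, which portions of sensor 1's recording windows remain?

A, merged: 09:00–15:30, 16:50–21:25.
B, merged: 14:25–17:30.
09:00–15:30 with B removed leaves 09:00–14:25.
16:50–21:25 with B removed leaves 17:30–21:25.

09:00–14:25, 17:30–21:25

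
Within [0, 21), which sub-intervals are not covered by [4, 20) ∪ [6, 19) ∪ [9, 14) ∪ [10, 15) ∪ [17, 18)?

[0, 4) ∪ [20, 21)

After merging, the occupied span is [4, 20).
Complement within [0, 21): [0, 4), [20, 21).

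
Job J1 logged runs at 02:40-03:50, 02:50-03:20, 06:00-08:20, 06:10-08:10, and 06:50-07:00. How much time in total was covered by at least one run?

Merged: 02:40–03:50, 06:00–08:20.
Lengths: 1 h 10 min + 2 h 20 min = 3 h 30 min.

3 h 30 min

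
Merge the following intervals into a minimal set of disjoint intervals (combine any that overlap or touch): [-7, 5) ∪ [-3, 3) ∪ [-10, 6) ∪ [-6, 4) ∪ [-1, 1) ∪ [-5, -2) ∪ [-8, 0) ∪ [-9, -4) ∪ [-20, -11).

Sort by start: [-20, -11), [-10, 6), [-9, -4), [-8, 0), [-7, 5), [-6, 4), [-5, -2), [-3, 3), [-1, 1).
[-10, 6) is disjoint → start new block.
[-9, -4) overlaps/touches [-10, 6) → extend to [-10, 6).
[-8, 0) overlaps/touches [-10, 6) → extend to [-10, 6).
[-7, 5) overlaps/touches [-10, 6) → extend to [-10, 6).
[-6, 4) overlaps/touches [-10, 6) → extend to [-10, 6).
[-5, -2) overlaps/touches [-10, 6) → extend to [-10, 6).
[-3, 3) overlaps/touches [-10, 6) → extend to [-10, 6).
[-1, 1) overlaps/touches [-10, 6) → extend to [-10, 6).

[-20, -11) ∪ [-10, 6)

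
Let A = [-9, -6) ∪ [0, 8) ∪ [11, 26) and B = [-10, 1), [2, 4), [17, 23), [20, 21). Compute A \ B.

Second set merges to [-10, 1), [2, 4), [17, 23).
[-9, -6): fully covered by B → removed.
[0, 8) minus B → [1, 2), [4, 8).
[11, 26) minus B → [11, 17), [23, 26).

[1, 2) ∪ [4, 8) ∪ [11, 17) ∪ [23, 26)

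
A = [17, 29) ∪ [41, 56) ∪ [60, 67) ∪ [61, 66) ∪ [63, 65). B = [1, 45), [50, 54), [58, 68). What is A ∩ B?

A, merged: [17, 29), [41, 56), [60, 67).
[17, 29) overlaps B on [17, 29).
[41, 56) overlaps B on [41, 45), [50, 54).
[60, 67) overlaps B on [60, 67).

[17, 29) ∪ [41, 45) ∪ [50, 54) ∪ [60, 67)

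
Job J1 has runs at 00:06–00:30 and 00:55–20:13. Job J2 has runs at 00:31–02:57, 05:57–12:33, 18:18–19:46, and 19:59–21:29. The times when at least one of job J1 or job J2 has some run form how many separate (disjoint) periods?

A ∪ B = 00:06–00:30, 00:31–21:29.
That is 2 disjoint pieces.

2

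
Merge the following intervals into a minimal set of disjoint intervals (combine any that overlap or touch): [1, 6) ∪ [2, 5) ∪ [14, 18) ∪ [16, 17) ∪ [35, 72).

[2, 5) overlaps/touches [1, 6) → extend to [1, 6).
[14, 18) is disjoint → start new block.
[16, 17) overlaps/touches [14, 18) → extend to [14, 18).
[35, 72) is disjoint → start new block.

[1, 6) ∪ [14, 18) ∪ [35, 72)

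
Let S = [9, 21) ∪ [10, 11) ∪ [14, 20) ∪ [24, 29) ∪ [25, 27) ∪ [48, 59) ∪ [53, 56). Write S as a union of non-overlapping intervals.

[9, 21) ∪ [24, 29) ∪ [48, 59)

[10, 11) overlaps/touches [9, 21) → extend to [9, 21).
[14, 20) overlaps/touches [9, 21) → extend to [9, 21).
[24, 29) is disjoint → start new block.
[25, 27) overlaps/touches [24, 29) → extend to [24, 29).
[48, 59) is disjoint → start new block.
[53, 56) overlaps/touches [48, 59) → extend to [48, 59).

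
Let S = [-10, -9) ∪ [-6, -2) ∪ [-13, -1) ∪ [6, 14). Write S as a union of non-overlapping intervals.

Sort by start: [-13, -1), [-10, -9), [-6, -2), [6, 14).
[-10, -9) overlaps/touches [-13, -1) → extend to [-13, -1).
[-6, -2) overlaps/touches [-13, -1) → extend to [-13, -1).
[6, 14) is disjoint → start new block.

[-13, -1) ∪ [6, 14)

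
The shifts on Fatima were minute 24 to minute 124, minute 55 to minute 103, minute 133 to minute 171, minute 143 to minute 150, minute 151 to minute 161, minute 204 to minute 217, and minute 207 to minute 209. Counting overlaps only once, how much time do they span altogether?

Merged: minute 24 to minute 124, minute 133 to minute 171, minute 204 to minute 217.
Lengths: 100 minutes + 38 minutes + 13 minutes = 151 minutes.

151 minutes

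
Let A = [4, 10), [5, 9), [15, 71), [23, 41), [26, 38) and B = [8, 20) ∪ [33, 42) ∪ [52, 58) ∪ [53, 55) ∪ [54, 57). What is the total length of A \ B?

Merge the first list: [4, 10), [15, 71).
Merge the second list: [8, 20), [33, 42), [52, 58).
A \ B = [4, 8), [20, 33), [42, 52), [58, 71).
Total: 4 + 13 + 10 + 13 = 40.

40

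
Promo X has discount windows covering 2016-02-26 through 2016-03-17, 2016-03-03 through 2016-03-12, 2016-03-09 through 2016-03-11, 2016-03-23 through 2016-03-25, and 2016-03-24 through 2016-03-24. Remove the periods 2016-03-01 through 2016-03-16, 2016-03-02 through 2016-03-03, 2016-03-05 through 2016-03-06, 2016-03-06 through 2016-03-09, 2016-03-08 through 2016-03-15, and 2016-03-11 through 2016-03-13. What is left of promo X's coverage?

2016-02-26 through 2016-02-29, 2016-03-17 through 2016-03-17, 2016-03-23 through 2016-03-25

Merge the first list: 2016-02-26 through 2016-03-17, 2016-03-23 through 2016-03-25.
Merge the second list: 2016-03-01 through 2016-03-16.
2016-02-26 through 2016-03-17 minus B → 2016-02-26 through 2016-02-29, 2016-03-17 through 2016-03-17.
2016-03-23 through 2016-03-25: no B overlap → unchanged.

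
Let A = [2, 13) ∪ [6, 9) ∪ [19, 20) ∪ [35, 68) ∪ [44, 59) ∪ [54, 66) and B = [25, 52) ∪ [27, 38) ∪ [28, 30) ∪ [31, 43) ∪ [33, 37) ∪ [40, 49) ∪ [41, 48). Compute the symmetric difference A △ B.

Merge the first list: [2, 13), [19, 20), [35, 68).
Merge the second list: [25, 52).
A \ B = [2, 13), [19, 20), [52, 68).
B \ A = [25, 35).
Union of the two gives the symmetric difference.

[2, 13) ∪ [19, 20) ∪ [25, 35) ∪ [52, 68)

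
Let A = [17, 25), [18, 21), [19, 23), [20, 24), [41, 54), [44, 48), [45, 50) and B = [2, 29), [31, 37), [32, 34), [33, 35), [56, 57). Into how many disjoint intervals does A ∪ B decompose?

4

First set merges to [17, 25), [41, 54).
Second set merges to [2, 29), [31, 37), [56, 57).
A ∪ B = [2, 29), [31, 37), [41, 54), [56, 57).
That is 4 disjoint pieces.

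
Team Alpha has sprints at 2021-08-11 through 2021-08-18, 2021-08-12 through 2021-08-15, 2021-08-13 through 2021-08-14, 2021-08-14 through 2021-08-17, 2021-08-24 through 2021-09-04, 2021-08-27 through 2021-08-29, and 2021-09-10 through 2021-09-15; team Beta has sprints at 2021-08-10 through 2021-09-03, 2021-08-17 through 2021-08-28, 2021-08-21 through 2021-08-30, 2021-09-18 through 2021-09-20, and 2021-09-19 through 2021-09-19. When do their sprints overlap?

A, merged: 2021-08-11 through 2021-08-18, 2021-08-24 through 2021-09-04, 2021-09-10 through 2021-09-15.
B, merged: 2021-08-10 through 2021-09-03, 2021-09-18 through 2021-09-20.
2021-08-11 through 2021-08-18 overlaps B on 2021-08-11 through 2021-08-18.
2021-08-24 through 2021-09-04 overlaps B on 2021-08-24 through 2021-09-03.
2021-09-10 through 2021-09-15 falls entirely outside B.

2021-08-11 through 2021-08-18, 2021-08-24 through 2021-09-03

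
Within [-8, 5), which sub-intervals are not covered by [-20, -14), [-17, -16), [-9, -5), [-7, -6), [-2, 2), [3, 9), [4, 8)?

After merging, the occupied span is [-20, -14), [-9, -5), [-2, 2), [3, 9).
Complement within [-8, 5): [-5, -2), [2, 3).

[-5, -2) ∪ [2, 3)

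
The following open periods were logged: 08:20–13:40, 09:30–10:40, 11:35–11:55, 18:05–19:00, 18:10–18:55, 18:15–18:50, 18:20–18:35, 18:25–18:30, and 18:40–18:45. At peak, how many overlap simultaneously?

5

At 18:25, 5 of the intervals are simultaneously active.
No point has more.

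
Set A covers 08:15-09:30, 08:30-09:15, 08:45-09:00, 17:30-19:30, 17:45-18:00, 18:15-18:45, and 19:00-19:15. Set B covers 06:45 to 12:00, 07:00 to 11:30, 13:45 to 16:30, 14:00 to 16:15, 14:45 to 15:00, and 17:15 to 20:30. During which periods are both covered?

Merge the first list: 08:15–09:30, 17:30–19:30.
Merge the second list: 06:45–12:00, 13:45–16:30, 17:15–20:30.
08:15–09:30 ∩ B → 08:15–09:30.
17:30–19:30 ∩ B → 17:30–19:30.

08:15–09:30, 17:30–19:30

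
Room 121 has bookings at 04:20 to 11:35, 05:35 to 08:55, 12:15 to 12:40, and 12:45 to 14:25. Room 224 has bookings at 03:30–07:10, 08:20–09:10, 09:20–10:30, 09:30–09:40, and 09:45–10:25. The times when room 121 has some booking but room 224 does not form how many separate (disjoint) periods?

Merge the first list: 04:20–11:35, 12:15–12:40, 12:45–14:25.
Merge the second list: 03:30–07:10, 08:20–09:10, 09:20–10:30.
A \ B = 07:10–08:20, 09:10–09:20, 10:30–11:35, 12:15–12:40, 12:45–14:25.
That is 5 disjoint pieces.

5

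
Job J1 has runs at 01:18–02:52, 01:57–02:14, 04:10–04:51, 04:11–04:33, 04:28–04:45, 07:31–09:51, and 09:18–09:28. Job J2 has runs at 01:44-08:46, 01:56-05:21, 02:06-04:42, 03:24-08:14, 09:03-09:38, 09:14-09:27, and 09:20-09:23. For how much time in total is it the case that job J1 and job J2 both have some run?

First set merges to 01:18–02:52, 04:10–04:51, 07:31–09:51.
Second set merges to 01:44–08:46, 09:03–09:38.
A ∩ B = 01:44–02:52, 04:10–04:51, 07:31–08:46, 09:03–09:38.
Total: 1 h 8 min + 41 min + 1 h 15 min + 35 min = 3 h 39 min.

3 h 39 min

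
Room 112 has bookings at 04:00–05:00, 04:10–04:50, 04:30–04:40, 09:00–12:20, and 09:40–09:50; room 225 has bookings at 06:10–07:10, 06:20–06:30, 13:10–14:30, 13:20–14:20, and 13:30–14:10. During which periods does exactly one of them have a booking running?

04:00–05:00, 06:10–07:10, 09:00–12:20, 13:10–14:30

First set merges to 04:00–05:00, 09:00–12:20.
Second set merges to 06:10–07:10, 13:10–14:30.
A but not B: 04:00–05:00, 09:00–12:20.
B but not A: 06:10–07:10, 13:10–14:30.
Combining gives A △ B.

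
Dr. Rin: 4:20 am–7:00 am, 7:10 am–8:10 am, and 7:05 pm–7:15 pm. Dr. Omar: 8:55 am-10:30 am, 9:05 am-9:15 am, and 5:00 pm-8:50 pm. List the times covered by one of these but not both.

Second set merges to 8:55 am–10:30 am, 5:00 pm–8:50 pm.
A but not B: 4:20 am–7:00 am, 7:10 am–8:10 am.
B but not A: 8:55 am–10:30 am, 5:00 pm–7:05 pm, 7:15 pm–8:50 pm.
Combining gives A △ B.

4:20 am–7:00 am, 7:10 am–8:10 am, 8:55 am–10:30 am, 5:00 pm–7:05 pm, 7:15 pm–8:50 pm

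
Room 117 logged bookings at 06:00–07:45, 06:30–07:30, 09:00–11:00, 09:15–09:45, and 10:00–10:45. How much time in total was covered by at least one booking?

3 h 45 min

Merged: 06:00-07:45, 09:00-11:00.
Lengths: 1 h 45 min + 2 h = 3 h 45 min.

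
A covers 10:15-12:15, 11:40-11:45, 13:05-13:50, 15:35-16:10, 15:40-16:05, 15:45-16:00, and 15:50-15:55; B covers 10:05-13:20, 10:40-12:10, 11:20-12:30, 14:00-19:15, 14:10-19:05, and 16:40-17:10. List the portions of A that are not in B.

13:20-13:50

First set merges to 10:15-12:15, 13:05-13:50, 15:35-16:10.
Second set merges to 10:05-13:20, 14:00-19:15.
10:15-12:15: entirely removed.
13:05-13:50 \ B = 13:20-13:50.
15:35-16:10: entirely removed.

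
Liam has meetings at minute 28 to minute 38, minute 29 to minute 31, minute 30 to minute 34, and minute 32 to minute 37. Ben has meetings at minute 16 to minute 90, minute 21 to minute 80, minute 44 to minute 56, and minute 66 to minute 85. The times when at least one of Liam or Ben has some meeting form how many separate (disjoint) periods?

1

First set merges to minute 28 to minute 38.
Second set merges to minute 16 to minute 90.
A ∪ B = minute 16 to minute 90.
That is 1 disjoint piece.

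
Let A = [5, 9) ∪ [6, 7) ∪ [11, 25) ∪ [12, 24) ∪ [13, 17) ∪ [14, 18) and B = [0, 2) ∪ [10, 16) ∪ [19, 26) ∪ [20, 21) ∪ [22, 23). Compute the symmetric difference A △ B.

First set merges to [5, 9), [11, 25).
Second set merges to [0, 2), [10, 16), [19, 26).
Only in the first: [5, 9), [16, 19).
Only in the second: [0, 2), [10, 11), [25, 26).
Together these are the periods covered by exactly one.

[0, 2) ∪ [5, 9) ∪ [10, 11) ∪ [16, 19) ∪ [25, 26)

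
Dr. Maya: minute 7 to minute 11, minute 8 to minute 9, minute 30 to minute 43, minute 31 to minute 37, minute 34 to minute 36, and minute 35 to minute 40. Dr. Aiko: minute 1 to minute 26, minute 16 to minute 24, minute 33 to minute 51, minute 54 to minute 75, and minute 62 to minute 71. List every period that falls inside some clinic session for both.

Merge the first list: minute 7 to minute 11, minute 30 to minute 43.
Merge the second list: minute 1 to minute 26, minute 33 to minute 51, minute 54 to minute 75.
minute 7 to minute 11 meets the second set on minute 7 to minute 11.
minute 30 to minute 43 meets the second set on minute 33 to minute 43.

minute 7 to minute 11, minute 33 to minute 43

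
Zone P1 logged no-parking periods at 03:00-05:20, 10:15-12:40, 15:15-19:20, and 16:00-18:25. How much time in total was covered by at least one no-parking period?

Merged: 03:00-05:20, 10:15-12:40, 15:15-19:20.
Lengths: 2 h 20 min + 2 h 25 min + 4 h 5 min = 8 h 50 min.

8 h 50 min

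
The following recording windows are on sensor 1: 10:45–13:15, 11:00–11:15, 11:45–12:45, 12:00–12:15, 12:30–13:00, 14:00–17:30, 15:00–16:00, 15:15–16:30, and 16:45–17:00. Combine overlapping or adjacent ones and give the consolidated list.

10:45–13:15, 14:00–17:30

11:00–11:15 overlaps/touches 10:45–13:15 → extend to 10:45–13:15.
11:45–12:45 overlaps/touches 10:45–13:15 → extend to 10:45–13:15.
12:00–12:15 overlaps/touches 10:45–13:15 → extend to 10:45–13:15.
12:30–13:00 overlaps/touches 10:45–13:15 → extend to 10:45–13:15.
14:00–17:30 is disjoint → start new block.
15:00–16:00 overlaps/touches 14:00–17:30 → extend to 14:00–17:30.
15:15–16:30 overlaps/touches 14:00–17:30 → extend to 14:00–17:30.
16:45–17:00 overlaps/touches 14:00–17:30 → extend to 14:00–17:30.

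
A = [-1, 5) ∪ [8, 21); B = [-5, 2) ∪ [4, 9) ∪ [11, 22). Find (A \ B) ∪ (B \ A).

A \ B = [2, 4), [9, 11).
B \ A = [-5, -1), [5, 8), [21, 22).
Union of the two gives the symmetric difference.

[-5, -1) ∪ [2, 4) ∪ [5, 8) ∪ [9, 11) ∪ [21, 22)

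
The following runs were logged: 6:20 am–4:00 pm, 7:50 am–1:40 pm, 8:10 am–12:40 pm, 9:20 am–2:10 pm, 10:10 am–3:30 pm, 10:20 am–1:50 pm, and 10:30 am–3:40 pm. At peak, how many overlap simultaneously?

At 10:30 am, 7 of the intervals are simultaneously active.
No point has more.

7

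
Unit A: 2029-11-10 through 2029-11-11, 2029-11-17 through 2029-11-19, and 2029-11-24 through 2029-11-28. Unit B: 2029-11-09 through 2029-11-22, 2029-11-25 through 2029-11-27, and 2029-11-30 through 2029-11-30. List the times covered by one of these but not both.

Only in the first: 2029-11-24 through 2029-11-24, 2029-11-28 through 2029-11-28.
Only in the second: 2029-11-09 through 2029-11-09, 2029-11-12 through 2029-11-16, 2029-11-20 through 2029-11-22, 2029-11-30 through 2029-11-30.
Together these are the periods covered by exactly one.

2029-11-09 through 2029-11-09, 2029-11-12 through 2029-11-16, 2029-11-20 through 2029-11-22, 2029-11-24 through 2029-11-24, 2029-11-28 through 2029-11-28, 2029-11-30 through 2029-11-30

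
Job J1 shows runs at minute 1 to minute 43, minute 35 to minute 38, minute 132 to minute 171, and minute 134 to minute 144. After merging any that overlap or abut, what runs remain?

minute 1 to minute 43, minute 132 to minute 171

minute 35 to minute 38 overlaps/touches minute 1 to minute 43 → extend to minute 1 to minute 43.
minute 132 to minute 171 is disjoint → start new block.
minute 134 to minute 144 overlaps/touches minute 132 to minute 171 → extend to minute 132 to minute 171.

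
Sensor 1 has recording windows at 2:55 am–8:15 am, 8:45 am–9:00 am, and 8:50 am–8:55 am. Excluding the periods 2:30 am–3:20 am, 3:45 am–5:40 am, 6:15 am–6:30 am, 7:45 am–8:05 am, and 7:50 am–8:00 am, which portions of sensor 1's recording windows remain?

A, merged: 2:55 am-8:15 am, 8:45 am-9:00 am.
B, merged: 2:30 am-3:20 am, 3:45 am-5:40 am, 6:15 am-6:30 am, 7:45 am-8:05 am.
2:55 am-8:15 am \ B = 3:20 am-3:45 am, 5:40 am-6:15 am, 6:30 am-7:45 am, 8:05 am-8:15 am.
8:45 am-9:00 am: nothing removed.

3:20 am-3:45 am, 5:40 am-6:15 am, 6:30 am-7:45 am, 8:05 am-8:15 am, 8:45 am-9:00 am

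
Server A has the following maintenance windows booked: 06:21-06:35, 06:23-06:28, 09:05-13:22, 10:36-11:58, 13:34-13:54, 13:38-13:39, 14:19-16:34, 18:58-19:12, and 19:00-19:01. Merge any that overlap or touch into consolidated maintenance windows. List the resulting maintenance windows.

06:23-06:28 overlaps/touches 06:21-06:35 → extend to 06:21-06:35.
09:05-13:22 is disjoint → start new block.
10:36-11:58 overlaps/touches 09:05-13:22 → extend to 09:05-13:22.
13:34-13:54 is disjoint → start new block.
13:38-13:39 overlaps/touches 13:34-13:54 → extend to 13:34-13:54.
14:19-16:34 is disjoint → start new block.
18:58-19:12 is disjoint → start new block.
19:00-19:01 overlaps/touches 18:58-19:12 → extend to 18:58-19:12.

06:21-06:35, 09:05-13:22, 13:34-13:54, 14:19-16:34, 18:58-19:12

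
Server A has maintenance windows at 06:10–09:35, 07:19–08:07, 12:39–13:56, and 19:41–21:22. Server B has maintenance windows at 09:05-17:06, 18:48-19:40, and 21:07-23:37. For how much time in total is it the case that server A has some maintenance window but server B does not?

A, merged: 06:10–09:35, 12:39–13:56, 19:41–21:22.
A \ B = 06:10–09:05, 19:41–21:07.
Total: 2 h 55 min + 1 h 26 min = 4 h 21 min.

4 h 21 min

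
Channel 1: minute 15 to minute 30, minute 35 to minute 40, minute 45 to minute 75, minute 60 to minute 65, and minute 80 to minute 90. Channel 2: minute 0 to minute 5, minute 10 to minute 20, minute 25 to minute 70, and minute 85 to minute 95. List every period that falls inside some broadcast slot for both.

minute 15 to minute 20, minute 25 to minute 30, minute 35 to minute 40, minute 45 to minute 70, minute 85 to minute 90

First set merges to minute 15 to minute 30, minute 35 to minute 40, minute 45 to minute 75, minute 80 to minute 90.
minute 15 to minute 30 overlaps B on minute 15 to minute 20, minute 25 to minute 30.
minute 35 to minute 40 overlaps B on minute 35 to minute 40.
minute 45 to minute 75 overlaps B on minute 45 to minute 70.
minute 80 to minute 90 overlaps B on minute 85 to minute 90.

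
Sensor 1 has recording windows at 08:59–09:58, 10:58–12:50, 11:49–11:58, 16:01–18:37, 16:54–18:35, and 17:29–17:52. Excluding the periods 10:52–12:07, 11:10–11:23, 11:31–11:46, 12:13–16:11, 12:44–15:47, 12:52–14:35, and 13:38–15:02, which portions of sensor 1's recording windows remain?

Merge the first list: 08:59–09:58, 10:58–12:50, 16:01–18:37.
Merge the second list: 10:52–12:07, 12:13–16:11.
08:59–09:58: nothing removed.
10:58–12:50 \ B = 12:07–12:13.
16:01–18:37 \ B = 16:11–18:37.

08:59–09:58, 12:07–12:13, 16:11–18:37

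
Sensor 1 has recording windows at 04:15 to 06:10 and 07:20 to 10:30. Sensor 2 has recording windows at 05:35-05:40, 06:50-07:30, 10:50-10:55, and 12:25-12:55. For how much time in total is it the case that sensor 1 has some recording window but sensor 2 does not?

4 h 50 min

A \ B = 04:15–05:35, 05:40–06:10, 07:30–10:30.
Total: 1 h 20 min + 30 min + 3 h = 4 h 50 min.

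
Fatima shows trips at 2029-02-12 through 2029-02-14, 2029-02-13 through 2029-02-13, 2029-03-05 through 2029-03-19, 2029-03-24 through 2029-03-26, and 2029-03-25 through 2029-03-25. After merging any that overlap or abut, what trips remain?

2029-02-12 through 2029-02-14, 2029-03-05 through 2029-03-19, 2029-03-24 through 2029-03-26

2029-02-13 through 2029-02-13 overlaps/touches 2029-02-12 through 2029-02-14 → extend to 2029-02-12 through 2029-02-14.
2029-03-05 through 2029-03-19 is disjoint → start new block.
2029-03-24 through 2029-03-26 is disjoint → start new block.
2029-03-25 through 2029-03-25 overlaps/touches 2029-03-24 through 2029-03-26 → extend to 2029-03-24 through 2029-03-26.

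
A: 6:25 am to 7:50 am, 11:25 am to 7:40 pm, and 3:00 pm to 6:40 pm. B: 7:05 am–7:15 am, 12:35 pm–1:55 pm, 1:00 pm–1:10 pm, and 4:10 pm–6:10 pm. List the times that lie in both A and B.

7:05 am-7:15 am, 12:35 pm-1:55 pm, 4:10 pm-6:10 pm

Merge the first list: 6:25 am-7:50 am, 11:25 am-7:40 pm.
Merge the second list: 7:05 am-7:15 am, 12:35 pm-1:55 pm, 4:10 pm-6:10 pm.
6:25 am-7:50 am overlaps B on 7:05 am-7:15 am.
11:25 am-7:40 pm overlaps B on 12:35 pm-1:55 pm, 4:10 pm-6:10 pm.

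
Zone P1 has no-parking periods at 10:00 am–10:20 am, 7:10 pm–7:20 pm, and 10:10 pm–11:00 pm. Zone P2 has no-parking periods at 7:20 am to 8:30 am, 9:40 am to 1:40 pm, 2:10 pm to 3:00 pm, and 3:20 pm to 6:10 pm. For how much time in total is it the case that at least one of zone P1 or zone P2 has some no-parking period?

9 h 50 min

A ∪ B = 7:20 am-8:30 am, 9:40 am-1:40 pm, 2:10 pm-3:00 pm, 3:20 pm-6:10 pm, 7:10 pm-7:20 pm, 10:10 pm-11:00 pm.
Total: 1 h 10 min + 4 h + 50 min + 2 h 50 min + 10 min + 50 min = 9 h 50 min.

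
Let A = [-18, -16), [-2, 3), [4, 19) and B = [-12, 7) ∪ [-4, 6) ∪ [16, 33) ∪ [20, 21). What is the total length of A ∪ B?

Second set merges to [-12, 7), [16, 33).
A ∪ B = [-18, -16), [-12, 33).
Total: 2 + 45 = 47.

47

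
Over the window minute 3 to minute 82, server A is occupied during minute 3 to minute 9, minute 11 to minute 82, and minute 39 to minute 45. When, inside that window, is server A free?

After merging, the occupied span is minute 3 to minute 9, minute 11 to minute 82.
Complement within minute 3 to minute 82: minute 9 to minute 11.

minute 9 to minute 11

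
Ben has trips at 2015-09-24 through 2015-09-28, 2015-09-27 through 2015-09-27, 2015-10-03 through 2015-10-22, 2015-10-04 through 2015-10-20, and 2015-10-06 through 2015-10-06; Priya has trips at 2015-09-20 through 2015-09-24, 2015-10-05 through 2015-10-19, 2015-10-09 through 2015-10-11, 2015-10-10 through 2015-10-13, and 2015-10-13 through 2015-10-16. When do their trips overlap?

A, merged: 2015-09-24 through 2015-09-28, 2015-10-03 through 2015-10-22.
B, merged: 2015-09-20 through 2015-09-24, 2015-10-05 through 2015-10-19.
2015-09-24 through 2015-09-28 overlaps B on 2015-09-24 through 2015-09-24.
2015-10-03 through 2015-10-22 overlaps B on 2015-10-05 through 2015-10-19.

2015-09-24 through 2015-09-24, 2015-10-05 through 2015-10-19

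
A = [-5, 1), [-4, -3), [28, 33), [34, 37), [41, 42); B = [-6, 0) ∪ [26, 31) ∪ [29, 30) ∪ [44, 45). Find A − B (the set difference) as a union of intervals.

First set merges to [-5, 1), [28, 33), [34, 37), [41, 42).
Second set merges to [-6, 0), [26, 31), [44, 45).
[-5, 1) \ B = [0, 1).
[28, 33) \ B = [31, 33).
[34, 37): nothing removed.
[41, 42): nothing removed.

[0, 1) ∪ [31, 33) ∪ [34, 37) ∪ [41, 42)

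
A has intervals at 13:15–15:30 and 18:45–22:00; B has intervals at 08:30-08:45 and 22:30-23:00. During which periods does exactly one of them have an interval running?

08:30-08:45, 13:15-15:30, 18:45-22:00, 22:30-23:00

A but not B: 13:15-15:30, 18:45-22:00.
B but not A: 08:30-08:45, 22:30-23:00.
Combining gives A △ B.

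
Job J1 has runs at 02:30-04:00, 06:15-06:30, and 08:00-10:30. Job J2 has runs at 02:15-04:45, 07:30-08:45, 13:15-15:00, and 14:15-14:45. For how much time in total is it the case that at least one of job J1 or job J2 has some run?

Second set merges to 02:15–04:45, 07:30–08:45, 13:15–15:00.
A ∪ B = 02:15–04:45, 06:15–06:30, 07:30–10:30, 13:15–15:00.
Total: 2 h 30 min + 15 min + 3 h + 1 h 45 min = 7 h 30 min.

7 h 30 min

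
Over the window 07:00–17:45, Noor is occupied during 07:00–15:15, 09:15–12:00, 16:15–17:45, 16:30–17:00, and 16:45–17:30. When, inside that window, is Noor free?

15:15–16:15

After merging, the occupied span is 07:00–15:15, 16:15–17:45.
Complement within 07:00–17:45: 15:15–16:15.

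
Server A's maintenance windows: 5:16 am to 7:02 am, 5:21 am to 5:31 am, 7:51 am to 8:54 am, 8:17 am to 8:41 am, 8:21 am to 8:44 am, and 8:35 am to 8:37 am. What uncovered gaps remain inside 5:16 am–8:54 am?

7:02 am–7:51 am

Covered (merged): 5:16 am–7:02 am, 7:51 am–8:54 am.
Uncovered inside 5:16 am–8:54 am: 7:02 am–7:51 am.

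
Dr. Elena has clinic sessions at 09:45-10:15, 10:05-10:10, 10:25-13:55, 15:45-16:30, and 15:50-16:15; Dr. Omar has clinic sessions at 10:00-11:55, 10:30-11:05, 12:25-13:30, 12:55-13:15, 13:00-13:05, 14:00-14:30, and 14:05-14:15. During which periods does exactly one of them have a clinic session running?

Merge the first list: 09:45–10:15, 10:25–13:55, 15:45–16:30.
Merge the second list: 10:00–11:55, 12:25–13:30, 14:00–14:30.
A but not B: 09:45–10:00, 11:55–12:25, 13:30–13:55, 15:45–16:30.
B but not A: 10:15–10:25, 14:00–14:30.
Combining gives A △ B.

09:45–10:00, 10:15–10:25, 11:55–12:25, 13:30–13:55, 14:00–14:30, 15:45–16:30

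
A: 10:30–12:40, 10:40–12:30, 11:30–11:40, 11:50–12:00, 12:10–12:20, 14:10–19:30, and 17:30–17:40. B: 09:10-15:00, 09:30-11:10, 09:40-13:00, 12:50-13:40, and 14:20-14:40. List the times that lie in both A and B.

Merge the first list: 10:30-12:40, 14:10-19:30.
Merge the second list: 09:10-15:00.
10:30-12:40 meets the second set on 10:30-12:40.
14:10-19:30 meets the second set on 14:10-15:00.

10:30-12:40, 14:10-15:00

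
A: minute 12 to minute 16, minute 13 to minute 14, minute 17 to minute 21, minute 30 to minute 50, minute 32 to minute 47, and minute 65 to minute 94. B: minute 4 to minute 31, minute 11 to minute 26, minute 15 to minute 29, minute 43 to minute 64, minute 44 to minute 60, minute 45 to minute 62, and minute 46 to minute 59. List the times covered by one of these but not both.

minute 4 to minute 12, minute 16 to minute 17, minute 21 to minute 30, minute 31 to minute 43, minute 50 to minute 64, minute 65 to minute 94

First set merges to minute 12 to minute 16, minute 17 to minute 21, minute 30 to minute 50, minute 65 to minute 94.
Second set merges to minute 4 to minute 31, minute 43 to minute 64.
A but not B: minute 31 to minute 43, minute 65 to minute 94.
B but not A: minute 4 to minute 12, minute 16 to minute 17, minute 21 to minute 30, minute 50 to minute 64.
Combining gives A △ B.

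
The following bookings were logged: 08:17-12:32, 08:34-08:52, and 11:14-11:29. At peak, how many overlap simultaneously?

2

Walk the sorted start/end points keeping a running depth.
The depth first hits 2 at 08:34.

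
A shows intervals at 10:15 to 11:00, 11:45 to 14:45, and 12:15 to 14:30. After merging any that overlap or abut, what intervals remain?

11:45-14:45 is disjoint → start new block.
12:15-14:30 overlaps/touches 11:45-14:45 → extend to 11:45-14:45.

10:15-11:00, 11:45-14:45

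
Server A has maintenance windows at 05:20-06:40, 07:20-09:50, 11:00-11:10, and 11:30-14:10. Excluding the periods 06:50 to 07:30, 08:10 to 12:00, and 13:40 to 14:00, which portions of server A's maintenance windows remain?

05:20–06:40, 07:30–08:10, 12:00–13:40, 14:00–14:10

05:20–06:40: nothing removed.
07:20–09:50 \ B = 07:30–08:10.
11:00–11:10: entirely removed.
11:30–14:10 \ B = 12:00–13:40, 14:00–14:10.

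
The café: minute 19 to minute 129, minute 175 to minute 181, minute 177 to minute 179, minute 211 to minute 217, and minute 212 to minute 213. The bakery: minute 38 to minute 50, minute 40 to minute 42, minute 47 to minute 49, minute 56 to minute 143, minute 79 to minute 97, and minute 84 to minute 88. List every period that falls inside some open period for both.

First set merges to minute 19 to minute 129, minute 175 to minute 181, minute 211 to minute 217.
Second set merges to minute 38 to minute 50, minute 56 to minute 143.
minute 19 to minute 129 overlaps B on minute 38 to minute 50, minute 56 to minute 129.
minute 175 to minute 181 falls entirely outside B.
minute 211 to minute 217 falls entirely outside B.

minute 38 to minute 50, minute 56 to minute 129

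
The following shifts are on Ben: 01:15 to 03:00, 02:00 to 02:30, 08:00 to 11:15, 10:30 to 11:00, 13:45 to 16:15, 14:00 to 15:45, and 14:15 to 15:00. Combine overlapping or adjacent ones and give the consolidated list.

01:15–03:00, 08:00–11:15, 13:45–16:15

02:00–02:30 overlaps/touches 01:15–03:00 → extend to 01:15–03:00.
08:00–11:15 is disjoint → start new block.
10:30–11:00 overlaps/touches 08:00–11:15 → extend to 08:00–11:15.
13:45–16:15 is disjoint → start new block.
14:00–15:45 overlaps/touches 13:45–16:15 → extend to 13:45–16:15.
14:15–15:00 overlaps/touches 13:45–16:15 → extend to 13:45–16:15.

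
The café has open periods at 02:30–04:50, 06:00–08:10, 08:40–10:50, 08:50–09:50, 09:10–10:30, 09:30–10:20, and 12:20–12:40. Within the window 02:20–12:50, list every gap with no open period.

02:20–02:30, 04:50–06:00, 08:10–08:40, 10:50–12:20, 12:40–12:50

After merging, the occupied span is 02:30–04:50, 06:00–08:10, 08:40–10:50, 12:20–12:40.
Gaps within 02:20–12:50: 02:20–02:30, 04:50–06:00, 08:10–08:40, 10:50–12:20, 12:40–12:50.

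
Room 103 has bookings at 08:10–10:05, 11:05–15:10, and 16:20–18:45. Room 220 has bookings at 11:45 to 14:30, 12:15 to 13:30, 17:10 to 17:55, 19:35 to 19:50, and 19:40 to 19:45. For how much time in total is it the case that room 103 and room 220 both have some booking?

Second set merges to 11:45–14:30, 17:10–17:55, 19:35–19:50.
A ∩ B = 11:45–14:30, 17:10–17:55.
Total: 2 h 45 min + 45 min = 3 h 30 min.

3 h 30 min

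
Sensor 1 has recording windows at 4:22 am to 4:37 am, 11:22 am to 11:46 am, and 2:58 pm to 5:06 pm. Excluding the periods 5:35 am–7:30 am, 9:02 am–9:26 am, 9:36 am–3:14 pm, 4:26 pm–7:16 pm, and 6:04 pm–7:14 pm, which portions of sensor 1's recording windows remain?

4:22 am-4:37 am, 3:14 pm-4:26 pm

B, merged: 5:35 am-7:30 am, 9:02 am-9:26 am, 9:36 am-3:14 pm, 4:26 pm-7:16 pm.
4:22 am-4:37 am: no B overlap → unchanged.
11:22 am-11:46 am: fully covered by B → removed.
2:58 pm-5:06 pm minus B → 3:14 pm-4:26 pm.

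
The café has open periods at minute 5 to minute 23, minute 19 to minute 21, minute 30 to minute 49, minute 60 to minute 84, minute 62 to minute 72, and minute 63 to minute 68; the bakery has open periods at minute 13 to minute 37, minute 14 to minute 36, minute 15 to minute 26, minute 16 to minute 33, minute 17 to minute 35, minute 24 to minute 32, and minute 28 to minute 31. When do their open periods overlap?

minute 13 to minute 23, minute 30 to minute 37

A, merged: minute 5 to minute 23, minute 30 to minute 49, minute 60 to minute 84.
B, merged: minute 13 to minute 37.
minute 5 to minute 23 overlaps B on minute 13 to minute 23.
minute 30 to minute 49 overlaps B on minute 30 to minute 37.
minute 60 to minute 84 falls entirely outside B.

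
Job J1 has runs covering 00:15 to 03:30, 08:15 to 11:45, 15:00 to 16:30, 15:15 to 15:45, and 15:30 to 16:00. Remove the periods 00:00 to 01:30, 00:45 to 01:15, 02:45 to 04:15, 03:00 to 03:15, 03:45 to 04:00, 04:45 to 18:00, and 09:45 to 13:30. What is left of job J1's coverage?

A, merged: 00:15–03:30, 08:15–11:45, 15:00–16:30.
B, merged: 00:00–01:30, 02:45–04:15, 04:45–18:00.
00:15–03:30 minus B → 01:30–02:45.
08:15–11:45: fully covered by B → removed.
15:00–16:30: fully covered by B → removed.

01:30–02:45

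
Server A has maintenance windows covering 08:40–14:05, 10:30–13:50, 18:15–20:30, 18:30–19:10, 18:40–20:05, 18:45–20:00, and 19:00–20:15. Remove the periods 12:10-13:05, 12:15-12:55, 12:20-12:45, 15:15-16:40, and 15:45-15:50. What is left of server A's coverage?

08:40–12:10, 13:05–14:05, 18:15–20:30

A, merged: 08:40–14:05, 18:15–20:30.
B, merged: 12:10–13:05, 15:15–16:40.
08:40–14:05 \ B = 08:40–12:10, 13:05–14:05.
18:15–20:30: nothing removed.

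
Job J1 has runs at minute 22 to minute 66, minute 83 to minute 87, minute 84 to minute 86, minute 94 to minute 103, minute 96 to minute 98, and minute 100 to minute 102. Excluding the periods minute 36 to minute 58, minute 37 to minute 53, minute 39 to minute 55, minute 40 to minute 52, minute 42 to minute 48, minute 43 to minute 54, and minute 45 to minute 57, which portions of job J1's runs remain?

First set merges to minute 22 to minute 66, minute 83 to minute 87, minute 94 to minute 103.
Second set merges to minute 36 to minute 58.
minute 22 to minute 66 \ B = minute 22 to minute 36, minute 58 to minute 66.
minute 83 to minute 87: nothing removed.
minute 94 to minute 103: nothing removed.

minute 22 to minute 36, minute 58 to minute 66, minute 83 to minute 87, minute 94 to minute 103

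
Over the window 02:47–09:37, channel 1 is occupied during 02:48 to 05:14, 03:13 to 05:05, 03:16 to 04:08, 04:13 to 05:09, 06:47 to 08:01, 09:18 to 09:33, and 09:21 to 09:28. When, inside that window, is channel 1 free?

The merged coverage is 02:48-05:14, 06:47-08:01, 09:18-09:33.
Gaps within 02:47-09:37: 02:47-02:48, 05:14-06:47, 08:01-09:18, 09:33-09:37.

02:47-02:48, 05:14-06:47, 08:01-09:18, 09:33-09:37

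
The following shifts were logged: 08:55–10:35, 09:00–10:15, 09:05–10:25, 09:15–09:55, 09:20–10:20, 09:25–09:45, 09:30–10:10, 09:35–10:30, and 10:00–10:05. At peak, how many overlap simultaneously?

8

Sweep endpoints in order; track running count of active intervals.
Peak of 8 reached at 09:35.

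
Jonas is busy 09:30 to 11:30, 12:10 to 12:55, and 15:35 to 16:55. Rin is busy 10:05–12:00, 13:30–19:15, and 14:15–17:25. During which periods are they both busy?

10:05–11:30, 15:35–16:55

B, merged: 10:05–12:00, 13:30–19:15.
09:30–11:30 overlaps B on 10:05–11:30.
12:10–12:55 falls entirely outside B.
15:35–16:55 overlaps B on 15:35–16:55.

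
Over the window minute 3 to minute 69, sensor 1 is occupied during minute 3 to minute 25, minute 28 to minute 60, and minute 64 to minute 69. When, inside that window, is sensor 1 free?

After merging, the occupied span is minute 3 to minute 25, minute 28 to minute 60, minute 64 to minute 69.
Gaps within minute 3 to minute 69: minute 25 to minute 28, minute 60 to minute 64.

minute 25 to minute 28, minute 60 to minute 64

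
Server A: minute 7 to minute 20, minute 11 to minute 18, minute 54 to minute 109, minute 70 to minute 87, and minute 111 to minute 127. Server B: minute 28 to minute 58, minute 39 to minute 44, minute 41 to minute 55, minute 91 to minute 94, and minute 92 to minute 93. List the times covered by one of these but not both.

First set merges to minute 7 to minute 20, minute 54 to minute 109, minute 111 to minute 127.
Second set merges to minute 28 to minute 58, minute 91 to minute 94.
A \ B = minute 7 to minute 20, minute 58 to minute 91, minute 94 to minute 109, minute 111 to minute 127.
B \ A = minute 28 to minute 54.
Union of the two gives the symmetric difference.

minute 7 to minute 20, minute 28 to minute 54, minute 58 to minute 91, minute 94 to minute 109, minute 111 to minute 127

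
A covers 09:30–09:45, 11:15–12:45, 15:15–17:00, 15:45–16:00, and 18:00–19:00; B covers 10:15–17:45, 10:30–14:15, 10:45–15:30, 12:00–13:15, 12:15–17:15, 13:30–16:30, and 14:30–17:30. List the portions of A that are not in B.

Merge the first list: 09:30–09:45, 11:15–12:45, 15:15–17:00, 18:00–19:00.
Merge the second list: 10:15–17:45.
09:30–09:45: no B overlap → unchanged.
11:15–12:45: fully covered by B → removed.
15:15–17:00: fully covered by B → removed.
18:00–19:00: no B overlap → unchanged.

09:30–09:45, 18:00–19:00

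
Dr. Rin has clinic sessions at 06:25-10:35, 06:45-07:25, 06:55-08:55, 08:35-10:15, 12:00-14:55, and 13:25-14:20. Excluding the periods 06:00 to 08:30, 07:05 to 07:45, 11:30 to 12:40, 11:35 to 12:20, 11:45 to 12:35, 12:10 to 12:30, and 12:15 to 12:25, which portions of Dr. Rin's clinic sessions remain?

A, merged: 06:25–10:35, 12:00–14:55.
B, merged: 06:00–08:30, 11:30–12:40.
06:25–10:35 minus B → 08:30–10:35.
12:00–14:55 minus B → 12:40–14:55.

08:30–10:35, 12:40–14:55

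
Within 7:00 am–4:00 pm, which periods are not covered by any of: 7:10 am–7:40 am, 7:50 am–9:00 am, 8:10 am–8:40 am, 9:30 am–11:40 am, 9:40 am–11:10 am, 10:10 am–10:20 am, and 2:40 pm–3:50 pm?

7:00 am–7:10 am, 7:40 am–7:50 am, 9:00 am–9:30 am, 11:40 am–2:40 pm, 3:50 pm–4:00 pm

Covered (merged): 7:10 am–7:40 am, 7:50 am–9:00 am, 9:30 am–11:40 am, 2:40 pm–3:50 pm.
Complement within 7:00 am–4:00 pm: 7:00 am–7:10 am, 7:40 am–7:50 am, 9:00 am–9:30 am, 11:40 am–2:40 pm, 3:50 pm–4:00 pm.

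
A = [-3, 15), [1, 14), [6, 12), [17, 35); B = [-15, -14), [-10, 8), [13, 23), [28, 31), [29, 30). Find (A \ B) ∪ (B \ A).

[-15, -14) ∪ [-10, -3) ∪ [8, 13) ∪ [15, 17) ∪ [23, 28) ∪ [31, 35)

First set merges to [-3, 15), [17, 35).
Second set merges to [-15, -14), [-10, 8), [13, 23), [28, 31).
A but not B: [8, 13), [23, 28), [31, 35).
B but not A: [-15, -14), [-10, -3), [15, 17).
Combining gives A △ B.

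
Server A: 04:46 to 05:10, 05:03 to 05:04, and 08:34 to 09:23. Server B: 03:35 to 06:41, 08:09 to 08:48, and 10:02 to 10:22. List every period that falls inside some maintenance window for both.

04:46-05:10, 08:34-08:48

First set merges to 04:46-05:10, 08:34-09:23.
04:46-05:10 meets the second set on 04:46-05:10.
08:34-09:23 meets the second set on 08:34-08:48.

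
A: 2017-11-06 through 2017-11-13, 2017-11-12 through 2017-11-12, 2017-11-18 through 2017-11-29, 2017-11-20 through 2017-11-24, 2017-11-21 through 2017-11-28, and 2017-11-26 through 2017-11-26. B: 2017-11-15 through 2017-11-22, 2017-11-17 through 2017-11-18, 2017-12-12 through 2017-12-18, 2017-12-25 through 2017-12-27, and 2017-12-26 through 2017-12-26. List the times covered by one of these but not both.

A, merged: 2017-11-06 through 2017-11-13, 2017-11-18 through 2017-11-29.
B, merged: 2017-11-15 through 2017-11-22, 2017-12-12 through 2017-12-18, 2017-12-25 through 2017-12-27.
A but not B: 2017-11-06 through 2017-11-13, 2017-11-23 through 2017-11-29.
B but not A: 2017-11-15 through 2017-11-17, 2017-12-12 through 2017-12-18, 2017-12-25 through 2017-12-27.
Combining gives A △ B.

2017-11-06 through 2017-11-13, 2017-11-15 through 2017-11-17, 2017-11-23 through 2017-11-29, 2017-12-12 through 2017-12-18, 2017-12-25 through 2017-12-27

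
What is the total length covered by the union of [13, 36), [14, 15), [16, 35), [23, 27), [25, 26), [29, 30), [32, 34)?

Merged: [13, 36).
Length: 23.

23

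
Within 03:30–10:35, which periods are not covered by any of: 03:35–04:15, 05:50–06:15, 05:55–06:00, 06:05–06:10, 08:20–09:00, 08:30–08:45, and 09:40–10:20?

03:30–03:35, 04:15–05:50, 06:15–08:20, 09:00–09:40, 10:20–10:35

Covered (merged): 03:35–04:15, 05:50–06:15, 08:20–09:00, 09:40–10:20.
Gaps within 03:30–10:35: 03:30–03:35, 04:15–05:50, 06:15–08:20, 09:00–09:40, 10:20–10:35.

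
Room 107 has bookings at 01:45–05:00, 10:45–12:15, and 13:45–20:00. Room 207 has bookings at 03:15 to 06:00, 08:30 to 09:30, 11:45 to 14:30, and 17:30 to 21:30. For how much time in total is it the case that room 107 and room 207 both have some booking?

A ∩ B = 03:15–05:00, 11:45–12:15, 13:45–14:30, 17:30–20:00.
Total: 1 h 45 min + 30 min + 45 min + 2 h 30 min = 5 h 30 min.

5 h 30 min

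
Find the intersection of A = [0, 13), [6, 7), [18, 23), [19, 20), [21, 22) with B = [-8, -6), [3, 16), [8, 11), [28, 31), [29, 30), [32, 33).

[3, 13)

First set merges to [0, 13), [18, 23).
Second set merges to [-8, -6), [3, 16), [28, 31), [32, 33).
[0, 13) overlaps B on [3, 13).
[18, 23) falls entirely outside B.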